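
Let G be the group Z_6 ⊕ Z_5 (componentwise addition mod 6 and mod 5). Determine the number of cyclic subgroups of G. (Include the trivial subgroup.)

Group the elements of G by the cyclic subgroup they generate; each cyclic subgroup of order d accounts for φ(d) elements.
Cyclic subgroups by order — order 1: 1; order 2: 1; order 3: 1; order 5: 1; order 6: 1; order 10: 1; order 15: 1; order 30: 1.
Total: 8.

8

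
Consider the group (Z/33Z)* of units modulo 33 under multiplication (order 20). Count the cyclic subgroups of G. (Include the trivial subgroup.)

8

Group the elements of G by the cyclic subgroup they generate; each cyclic subgroup of order d accounts for φ(d) elements.
Cyclic subgroups by order — order 1: 1; order 2: 3; order 5: 1; order 10: 3.
Total: 8.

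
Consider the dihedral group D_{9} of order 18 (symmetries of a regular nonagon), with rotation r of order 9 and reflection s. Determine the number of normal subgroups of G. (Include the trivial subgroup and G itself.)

G has 16 subgroups. Checking conjugation-invariance by order — order 1: 1/1 normal; order 2: 0/9 normal; order 3: 1/1 normal; order 6: 0/3 normal; order 9: 1/1 normal; order 18: 1/1 normal.
Total normal subgroups: 4.

4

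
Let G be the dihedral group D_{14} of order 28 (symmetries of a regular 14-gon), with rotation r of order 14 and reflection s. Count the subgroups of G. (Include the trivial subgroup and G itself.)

|G| = 28, so by Lagrange every subgroup order divides 28. Divisors: 1, 2, 4, 7, 14, 28.
Subgroups by order — order 1: 1; order 2: 15; order 4: 7; order 7: 1; order 14: 3; order 28: 1.
Total: 1 + 15 + 7 + 1 + 3 + 1 = 28.

28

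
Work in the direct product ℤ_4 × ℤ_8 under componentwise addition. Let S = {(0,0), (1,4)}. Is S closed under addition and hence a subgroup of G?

No

(1,4) ∈ S but its inverse (3,4) ∉ S, so S is not a subgroup.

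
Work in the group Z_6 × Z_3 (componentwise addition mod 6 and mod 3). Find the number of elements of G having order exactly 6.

8

An element (a,b) has order lcm(ord(a), ord(b)); count pairs with lcm equal to 6.
Enumerating gives 8 such elements.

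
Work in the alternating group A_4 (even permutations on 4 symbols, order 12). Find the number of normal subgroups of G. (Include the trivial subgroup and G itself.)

3

G has 10 subgroups. Checking conjugation-invariance by order — order 1: 1/1 normal; order 2: 0/3 normal; order 3: 0/4 normal; order 4: 1/1 normal; order 12: 1/1 normal.
Total normal subgroups: 3.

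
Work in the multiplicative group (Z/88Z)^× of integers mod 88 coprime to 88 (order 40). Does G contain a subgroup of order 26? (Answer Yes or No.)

No

26 does not divide |G| = 40, so by Lagrange no subgroup of order 26 exists.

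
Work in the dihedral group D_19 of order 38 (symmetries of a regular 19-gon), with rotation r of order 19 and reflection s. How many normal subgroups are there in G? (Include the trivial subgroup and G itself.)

G has 22 subgroups. Checking conjugation-invariance by order — order 1: 1/1 normal; order 2: 0/19 normal; order 19: 1/1 normal; order 38: 1/1 normal.
Total normal subgroups: 3.

3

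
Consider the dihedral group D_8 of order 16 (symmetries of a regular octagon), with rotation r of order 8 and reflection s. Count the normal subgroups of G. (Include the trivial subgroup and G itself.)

G has 19 subgroups. Checking conjugation-invariance by order — order 1: 1/1 normal; order 2: 1/9 normal; order 4: 1/5 normal; order 8: 3/3 normal; order 16: 1/1 normal.
Total normal subgroups: 7.

7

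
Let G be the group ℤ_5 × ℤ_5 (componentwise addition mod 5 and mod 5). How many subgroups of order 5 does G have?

6

|G| = 25 and 5 | 25, so subgroups of order 5 are possible by Lagrange.
The subgroups of order 5 are: {(0,0), (0,1), (0,2), (0,3), (0,4)}; {(0,0), (1,0), (2,0), (3,0), (4,0)}; {(0,0), (1,1), (2,2), (3,3), (4,4)}; {(0,0), (1,2), (2,4), (3,1), (4,3)}; … (6 in all).
So G has 6 subgroups of order 5.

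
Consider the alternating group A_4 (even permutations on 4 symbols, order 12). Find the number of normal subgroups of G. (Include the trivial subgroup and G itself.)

3

G has 10 subgroups. Checking conjugation-invariance by order — order 1: 1/1 normal; order 2: 0/3 normal; order 3: 0/4 normal; order 4: 1/1 normal; order 12: 1/1 normal.
Total normal subgroups: 3.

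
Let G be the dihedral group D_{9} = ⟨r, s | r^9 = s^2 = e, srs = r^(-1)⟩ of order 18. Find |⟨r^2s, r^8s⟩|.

|⟨r^2s⟩| = 2 and |⟨r^8s⟩| = 2, so |H| is a multiple of lcm(2, 2) = 2 and divides |G| = 18.
Closing under the operation: H = {e, r^3, r^6, r^2s, r^5s, r^8s}, so |H| = 6.

6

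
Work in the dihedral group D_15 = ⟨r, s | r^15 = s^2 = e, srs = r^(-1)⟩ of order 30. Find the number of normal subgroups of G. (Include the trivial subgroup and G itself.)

G has 28 subgroups. Checking conjugation-invariance by order — order 1: 1/1 normal; order 2: 0/15 normal; order 3: 1/1 normal; order 5: 1/1 normal; order 6: 0/5 normal; order 10: 0/3 normal; order 15: 1/1 normal; order 30: 1/1 normal.
Total normal subgroups: 5.

5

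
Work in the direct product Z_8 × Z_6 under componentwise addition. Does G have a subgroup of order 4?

Yes

4 | 48. A subgroup of order 4 is {(0,0), (0,3), (4,0), (4,3)}.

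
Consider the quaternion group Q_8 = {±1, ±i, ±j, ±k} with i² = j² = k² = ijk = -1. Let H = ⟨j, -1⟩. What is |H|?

|⟨j⟩| = 4 and |⟨-1⟩| = 2, so |H| is a multiple of lcm(4, 2) = 4 and divides |G| = 8.
Closing under the operation: H = {1, -1, j, -j}, so |H| = 4.

4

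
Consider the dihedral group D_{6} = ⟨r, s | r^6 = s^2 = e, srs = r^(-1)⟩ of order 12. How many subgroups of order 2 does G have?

7

|G| = 12 and 2 | 12, so subgroups of order 2 are possible by Lagrange.
The subgroups of order 2 are: {e, r^2s}; {e, r^3}; {e, r^3s}; {e, r^4s}; … (7 in all).
So G has 7 subgroups of order 2.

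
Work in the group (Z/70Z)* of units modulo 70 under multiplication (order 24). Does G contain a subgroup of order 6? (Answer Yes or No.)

Yes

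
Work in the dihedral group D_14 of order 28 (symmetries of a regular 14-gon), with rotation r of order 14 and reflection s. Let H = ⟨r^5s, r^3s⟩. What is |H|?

14

|⟨r^5s⟩| = 2 and |⟨r^3s⟩| = 2, so |H| is a multiple of lcm(2, 2) = 2 and divides |G| = 28.
Closing under the operation: H = {e, r^2, r^4, r^6, r^8, r^10, r^12, rs, r^3s, r^5s, r^7s, r^9s, r^11s, r^13s}, so |H| = 14.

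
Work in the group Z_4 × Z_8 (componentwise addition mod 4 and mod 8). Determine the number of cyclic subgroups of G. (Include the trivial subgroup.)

14

A cyclic subgroup of order d is generated by each of its φ(d) elements of order d, so the cyclic subgroups of order d number (#elements of order d)/φ(d).
Cyclic subgroups by order — order 1: 1; order 2: 3; order 4: 6; order 8: 4.
Total: 14.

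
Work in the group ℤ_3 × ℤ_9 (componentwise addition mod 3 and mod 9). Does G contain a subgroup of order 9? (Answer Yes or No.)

Yes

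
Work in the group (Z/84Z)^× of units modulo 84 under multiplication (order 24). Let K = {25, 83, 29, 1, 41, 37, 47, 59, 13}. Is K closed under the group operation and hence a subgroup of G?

No

|K| = 9 does not divide |G| = 24, so by Lagrange K is not a subgroup.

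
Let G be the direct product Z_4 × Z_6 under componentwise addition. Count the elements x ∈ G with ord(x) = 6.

6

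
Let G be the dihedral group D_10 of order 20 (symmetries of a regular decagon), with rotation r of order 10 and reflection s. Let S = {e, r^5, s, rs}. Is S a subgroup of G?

No

Closure fails: s · rs = r^9 ∉ S. So S is not a subgroup.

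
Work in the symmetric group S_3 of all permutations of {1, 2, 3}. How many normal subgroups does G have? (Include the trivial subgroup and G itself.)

3

G has 6 subgroups. Checking conjugation-invariance by order — order 1: 1/1 normal; order 2: 0/3 normal; order 3: 1/1 normal; order 6: 1/1 normal.
Total normal subgroups: 3.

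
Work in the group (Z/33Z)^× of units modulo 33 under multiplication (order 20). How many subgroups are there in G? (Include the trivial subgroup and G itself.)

|G| = 20, so by Lagrange every subgroup order divides 20. Divisors: 1, 2, 4, 5, 10, 20.
Subgroups by order — order 1: 1; order 2: 3; order 4: 1; order 5: 1; order 10: 3; order 20: 1.
Total: 1 + 3 + 1 + 1 + 3 + 1 = 10.

10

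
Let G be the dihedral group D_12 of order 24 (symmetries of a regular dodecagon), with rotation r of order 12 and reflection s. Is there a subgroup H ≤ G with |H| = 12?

12 | 24. A subgroup of order 12 is {e, r, r^2, r^3, r^4, r^5, r^6, r^7, r^8, r^9, r^10, r^11}.

Yes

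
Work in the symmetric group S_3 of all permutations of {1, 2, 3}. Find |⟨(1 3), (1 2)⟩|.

6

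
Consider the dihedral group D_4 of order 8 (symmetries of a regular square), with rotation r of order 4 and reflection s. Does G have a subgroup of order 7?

No

7 does not divide |G| = 8, so by Lagrange no subgroup of order 7 exists.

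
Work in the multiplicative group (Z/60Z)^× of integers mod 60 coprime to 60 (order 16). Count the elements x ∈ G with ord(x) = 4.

8

The elements of order 4 are: 7, 13, 17, 23, 37, 43, 47, 53.
That's 8.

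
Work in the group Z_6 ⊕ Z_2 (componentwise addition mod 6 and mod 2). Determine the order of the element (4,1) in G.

6

The order of (4,1) in Z_6 × Z_2 is lcm(ord(4) in Z_6, ord(1) in Z_2).
ord(4) = 3 and ord(1) = 2, so |⟨(4,1)⟩| = lcm(3, 2) = 6.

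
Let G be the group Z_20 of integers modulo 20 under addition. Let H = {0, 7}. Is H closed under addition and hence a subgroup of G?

No

7 ∈ H but its inverse 13 ∉ H, so H is not a subgroup.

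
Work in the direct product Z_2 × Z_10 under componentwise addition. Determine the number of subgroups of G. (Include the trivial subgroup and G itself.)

|G| = 20, so by Lagrange every subgroup order divides 20. Divisors: 1, 2, 4, 5, 10, 20.
Subgroups by order — order 1: 1; order 2: 3; order 4: 1; order 5: 1; order 10: 3; order 20: 1.
Total: 1 + 3 + 1 + 1 + 3 + 1 = 10.

10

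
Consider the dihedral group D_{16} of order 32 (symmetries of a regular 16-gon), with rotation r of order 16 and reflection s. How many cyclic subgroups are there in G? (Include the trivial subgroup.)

21

Each element a generates a cyclic subgroup ⟨a⟩; distinct elements may generate the same one (a cyclic group of order d has φ(d) generators).
Cyclic subgroups by order — order 1: 1; order 2: 17; order 4: 1; order 8: 1; order 16: 1.
Total: 21.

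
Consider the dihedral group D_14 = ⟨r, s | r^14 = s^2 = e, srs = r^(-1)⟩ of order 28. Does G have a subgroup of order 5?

No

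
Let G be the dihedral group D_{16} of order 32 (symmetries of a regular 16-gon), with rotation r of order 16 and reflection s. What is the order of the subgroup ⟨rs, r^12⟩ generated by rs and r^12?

8

|⟨rs⟩| = 2 and |⟨r^12⟩| = 4, so |H| is a multiple of lcm(2, 4) = 4 and divides |G| = 32.
Closing under the operation: H = {e, r^4, r^8, r^12, rs, r^5s, r^9s, r^13s}, so |H| = 8.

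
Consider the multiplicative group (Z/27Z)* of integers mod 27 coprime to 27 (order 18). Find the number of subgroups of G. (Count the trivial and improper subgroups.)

6

|G| = 18, so by Lagrange every subgroup order divides 18. Divisors: 1, 2, 3, 6, 9, 18.
Subgroups by order — order 1: 1; order 2: 1; order 3: 1; order 6: 1; order 9: 1; order 18: 1.
Total: 1 + 1 + 1 + 1 + 1 + 1 = 6.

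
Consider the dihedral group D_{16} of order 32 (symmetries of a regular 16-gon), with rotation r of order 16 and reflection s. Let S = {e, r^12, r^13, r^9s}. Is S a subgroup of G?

No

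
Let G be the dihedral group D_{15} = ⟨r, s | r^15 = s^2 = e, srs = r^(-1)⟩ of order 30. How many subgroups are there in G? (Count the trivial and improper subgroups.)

28

|G| = 30, so by Lagrange every subgroup order divides 30. Divisors: 1, 2, 3, 5, 6, 10, 15, 30.
Subgroups by order — order 1: 1; order 2: 15; order 3: 1; order 5: 1; order 6: 5; order 10: 3; order 15: 1; order 30: 1.
Total: 1 + 15 + 1 + 1 + 5 + 3 + 1 + 1 = 28.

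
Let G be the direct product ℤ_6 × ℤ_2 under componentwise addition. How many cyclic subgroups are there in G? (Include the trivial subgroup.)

A cyclic subgroup of order d is generated by each of its φ(d) elements of order d, so the cyclic subgroups of order d number (#elements of order d)/φ(d).
Cyclic subgroups by order — order 1: 1; order 2: 3; order 3: 1; order 6: 3.
Total: 8.

8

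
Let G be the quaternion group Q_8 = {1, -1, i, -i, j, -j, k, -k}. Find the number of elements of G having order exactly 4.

6

The elements of order 4 are: i, -i, j, -j, k, -k.
That's 6.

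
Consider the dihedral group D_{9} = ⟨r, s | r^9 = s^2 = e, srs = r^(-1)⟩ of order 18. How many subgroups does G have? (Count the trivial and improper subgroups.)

16

|G| = 18, so by Lagrange every subgroup order divides 18. Divisors: 1, 2, 3, 6, 9, 18.
Subgroups by order — order 1: 1; order 2: 9; order 3: 1; order 6: 3; order 9: 1; order 18: 1.
Total: 1 + 9 + 1 + 3 + 1 + 1 = 16.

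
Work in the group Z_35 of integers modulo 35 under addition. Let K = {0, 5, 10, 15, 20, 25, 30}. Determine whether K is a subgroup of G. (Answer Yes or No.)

Yes

|K| = 7 divides |G| = 35, consistent with Lagrange.
K contains the identity, every element's inverse is in K, and K is closed under +: it is a subgroup.
In fact K = ⟨20⟩.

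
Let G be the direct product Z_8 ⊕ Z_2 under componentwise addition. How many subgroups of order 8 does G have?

3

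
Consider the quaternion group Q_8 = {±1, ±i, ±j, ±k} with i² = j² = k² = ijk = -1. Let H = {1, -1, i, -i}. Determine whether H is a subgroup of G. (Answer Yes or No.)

Yes

|H| = 4 divides |G| = 8, consistent with Lagrange.
H contains the identity, every element's inverse is in H, and H is closed under ·: it is a subgroup.
In fact H = ⟨-i⟩.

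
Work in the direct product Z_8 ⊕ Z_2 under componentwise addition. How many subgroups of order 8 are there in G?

3

|G| = 16 and 8 | 16, so subgroups of order 8 are possible by Lagrange.
The subgroups of order 8 are: {(0,0), (0,1), (2,0), (2,1), (4,0), (4,1), (6,0), (6,1)}; {(0,0), (1,0), (2,0), (3,0), (4,0), (5,0), (6,0), (7,0)}; {(0,0), (1,1), (2,0), (3,1), (4,0), (5,1), (6,0), (7,1)}.
So G has 3 subgroups of order 8.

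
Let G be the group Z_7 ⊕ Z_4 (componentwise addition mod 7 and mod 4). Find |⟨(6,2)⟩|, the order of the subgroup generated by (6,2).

14

The order of (6,2) in Z_7 × Z_4 is lcm(ord(6) in Z_7, ord(2) in Z_4).
ord(6) = 7 and ord(2) = 2, so |⟨(6,2)⟩| = lcm(7, 2) = 14.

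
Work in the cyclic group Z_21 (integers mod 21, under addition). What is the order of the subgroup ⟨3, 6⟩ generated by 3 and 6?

7

|⟨3⟩| = 7 and |⟨6⟩| = 7, so |H| is a multiple of lcm(7, 7) = 7 and divides |G| = 21.
Closing under the operation: H = {0, 3, 6, 9, 12, 15, 18}, so |H| = 7.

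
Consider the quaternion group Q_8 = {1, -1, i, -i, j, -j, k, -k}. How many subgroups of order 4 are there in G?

|G| = 8 and 4 | 8, so subgroups of order 4 are possible by Lagrange.
The subgroups of order 4 are: {1, -1, i, -i}; {1, -1, j, -j}; {1, -1, k, -k}.
So G has 3 subgroups of order 4.

3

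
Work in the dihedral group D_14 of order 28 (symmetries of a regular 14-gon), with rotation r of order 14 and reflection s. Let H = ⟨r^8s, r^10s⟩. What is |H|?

|⟨r^8s⟩| = 2 and |⟨r^10s⟩| = 2, so |H| is a multiple of lcm(2, 2) = 2 and divides |G| = 28.
Closing under the operation: H = {e, r^2, r^4, r^6, r^8, r^10, r^12, s, r^2s, r^4s, r^6s, r^8s, r^10s, r^12s}, so |H| = 14.

14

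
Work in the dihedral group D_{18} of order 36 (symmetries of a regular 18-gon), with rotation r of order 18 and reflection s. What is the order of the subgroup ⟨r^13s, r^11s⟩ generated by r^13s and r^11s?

18

|⟨r^13s⟩| = 2 and |⟨r^11s⟩| = 2, so |H| is a multiple of lcm(2, 2) = 2 and divides |G| = 36.
Closing under the operation: H = {e, r^2, r^4, r^6, r^8, r^10, r^12, r^14, r^16, rs, r^3s, r^5s, r^7s, r^9s, r^11s, r^13s, r^15s, r^17s}, so |H| = 18.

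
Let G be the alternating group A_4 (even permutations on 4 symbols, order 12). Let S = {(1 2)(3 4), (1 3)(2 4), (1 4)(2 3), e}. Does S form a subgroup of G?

Yes

|S| = 4 divides |G| = 12, consistent with Lagrange.
S contains the identity, every element's inverse is in S, and S is closed under ∘: it is a subgroup.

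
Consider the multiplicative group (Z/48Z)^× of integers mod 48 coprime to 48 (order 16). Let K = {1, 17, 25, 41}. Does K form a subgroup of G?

|K| = 4 divides |G| = 16, consistent with Lagrange.
K contains the identity, every element's inverse is in K, and K is closed under ·: it is a subgroup.

Yes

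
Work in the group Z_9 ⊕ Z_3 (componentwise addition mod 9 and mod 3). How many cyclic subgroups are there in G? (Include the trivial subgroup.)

8

Each element a generates a cyclic subgroup ⟨a⟩; distinct elements may generate the same one (a cyclic group of order d has φ(d) generators).
Cyclic subgroups by order — order 1: 1; order 3: 4; order 9: 3.
Total: 8.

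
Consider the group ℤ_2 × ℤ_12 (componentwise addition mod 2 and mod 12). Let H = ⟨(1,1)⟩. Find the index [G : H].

|⟨(1,1)⟩| = 12 and |G| = 24.
By Lagrange, [G : H] = |G|/|H| = 24/12 = 2.

2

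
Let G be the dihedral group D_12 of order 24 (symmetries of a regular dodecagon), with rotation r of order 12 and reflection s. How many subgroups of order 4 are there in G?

|G| = 24 and 4 | 24, so subgroups of order 4 are possible by Lagrange.
The subgroups of order 4 are: {e, r^6, r^4s, r^10s}; {e, r^6, r^5s, r^11s}; {e, r^6, r^2s, r^8s}; {e, r^3, r^6, r^9}; … (7 in all).
So G has 7 subgroups of order 4.

7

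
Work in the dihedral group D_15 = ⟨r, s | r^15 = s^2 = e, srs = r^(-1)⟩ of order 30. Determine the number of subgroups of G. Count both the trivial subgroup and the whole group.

|G| = 30, so by Lagrange every subgroup order divides 30. Divisors: 1, 2, 3, 5, 6, 10, 15, 30.
Subgroups by order — order 1: 1; order 2: 15; order 3: 1; order 5: 1; order 6: 5; order 10: 3; order 15: 1; order 30: 1.
Total: 1 + 15 + 1 + 1 + 5 + 3 + 1 + 1 = 28.

28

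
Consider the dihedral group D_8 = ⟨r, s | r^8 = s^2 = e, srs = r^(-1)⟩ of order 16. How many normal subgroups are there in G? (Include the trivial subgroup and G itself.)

7

G has 19 subgroups. Checking conjugation-invariance by order — order 1: 1/1 normal; order 2: 1/9 normal; order 4: 1/5 normal; order 8: 3/3 normal; order 16: 1/1 normal.
Total normal subgroups: 7.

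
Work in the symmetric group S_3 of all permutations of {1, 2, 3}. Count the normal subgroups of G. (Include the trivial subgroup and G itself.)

3

G has 6 subgroups. Checking conjugation-invariance by order — order 1: 1/1 normal; order 2: 0/3 normal; order 3: 1/1 normal; order 6: 1/1 normal.
Total normal subgroups: 3.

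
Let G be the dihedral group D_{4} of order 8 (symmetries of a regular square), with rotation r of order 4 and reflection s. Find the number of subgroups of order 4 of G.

|G| = 8 and 4 | 8, so subgroups of order 4 are possible by Lagrange.
The subgroups of order 4 are: {e, r, r^2, r^3}; {e, r^2, s, r^2s}; {e, r^2, rs, r^3s}.
So G has 3 subgroups of order 4.

3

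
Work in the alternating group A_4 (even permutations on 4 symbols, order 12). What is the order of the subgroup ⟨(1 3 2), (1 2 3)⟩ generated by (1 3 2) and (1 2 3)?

|⟨(1 3 2)⟩| = 3 and |⟨(1 2 3)⟩| = 3, so |H| is a multiple of lcm(3, 3) = 3 and divides |G| = 12.
Closing under the operation: H = {e, (1 2 3), (1 3 2)}, so |H| = 3.

3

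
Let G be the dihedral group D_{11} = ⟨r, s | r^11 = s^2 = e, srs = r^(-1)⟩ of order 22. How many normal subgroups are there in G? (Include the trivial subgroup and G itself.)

G has 14 subgroups. Checking conjugation-invariance by order — order 1: 1/1 normal; order 2: 0/11 normal; order 11: 1/1 normal; order 22: 1/1 normal.
Total normal subgroups: 3.

3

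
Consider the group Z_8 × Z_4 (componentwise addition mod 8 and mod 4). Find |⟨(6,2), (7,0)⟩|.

16

|⟨(6,2)⟩| = 4 and |⟨(7,0)⟩| = 8, so |H| is a multiple of lcm(4, 8) = 8 and divides |G| = 32.
Closing under the operation: H = {(0,0), (0,2), (1,0), (1,2), (2,0), (2,2), (3,0), (3,2), (4,0), (4,2), (5,0), (5,2), (6,0), (6,2), (7,0), (7,2)}, so |H| = 16.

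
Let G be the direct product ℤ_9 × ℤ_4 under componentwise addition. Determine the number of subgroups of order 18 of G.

1

|G| = 36 and 18 | 36, so subgroups of order 18 are possible by Lagrange.
The subgroups of order 18 are: {(0,0), (0,2), (1,0), (1,2), (2,0), (2,2), (3,0), (3,2), (4,0), (4,2), (5,0), (5,2), (6,0), (6,2), (7,0), (7,2), (8,0), (8,2)}.
So G has 1 subgroup of order 18.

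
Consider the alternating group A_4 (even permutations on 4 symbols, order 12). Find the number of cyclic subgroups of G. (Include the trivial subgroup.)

Each element a generates a cyclic subgroup ⟨a⟩; distinct elements may generate the same one (a cyclic group of order d has φ(d) generators).
Cyclic subgroups by order — order 1: 1; order 2: 3; order 3: 4.
Total: 8.

8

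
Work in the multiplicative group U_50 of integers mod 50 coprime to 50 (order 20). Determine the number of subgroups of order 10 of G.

1

|G| = 20 and 10 | 20, so subgroups of order 10 are possible by Lagrange.
The subgroups of order 10 are: {1, 9, 11, 19, 21, 29, 31, 39, 41, 49}.
So G has 1 subgroup of order 10.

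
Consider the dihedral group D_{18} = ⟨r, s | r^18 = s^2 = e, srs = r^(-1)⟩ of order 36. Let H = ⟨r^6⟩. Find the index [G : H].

12

|⟨r^6⟩| = 3 and |G| = 36.
By Lagrange, [G : H] = |G|/|H| = 36/3 = 12.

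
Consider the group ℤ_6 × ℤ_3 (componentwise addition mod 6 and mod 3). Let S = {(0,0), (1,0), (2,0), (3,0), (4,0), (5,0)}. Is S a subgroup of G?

|S| = 6 divides |G| = 18, consistent with Lagrange.
S contains the identity, every element's inverse is in S, and S is closed under +: it is a subgroup.
In fact S = ⟨(5,0)⟩.

Yes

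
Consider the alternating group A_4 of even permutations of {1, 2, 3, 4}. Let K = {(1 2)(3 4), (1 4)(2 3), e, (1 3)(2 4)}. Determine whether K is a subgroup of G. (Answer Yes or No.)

|K| = 4 divides |G| = 12, consistent with Lagrange.
K contains the identity, every element's inverse is in K, and K is closed under ∘: it is a subgroup.

Yes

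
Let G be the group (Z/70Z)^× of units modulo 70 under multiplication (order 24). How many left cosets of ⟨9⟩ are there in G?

|⟨9⟩| = 6 and |G| = 24.
By Lagrange, [G : H] = |G|/|H| = 24/6 = 4.

4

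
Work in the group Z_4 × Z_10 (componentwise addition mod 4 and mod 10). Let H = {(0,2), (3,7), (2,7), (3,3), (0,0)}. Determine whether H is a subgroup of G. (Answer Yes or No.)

(0,2) ∈ H but its inverse (0,8) ∉ H, so H is not a subgroup.

No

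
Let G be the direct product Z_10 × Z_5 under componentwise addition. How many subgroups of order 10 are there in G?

|G| = 50 and 10 | 50, so subgroups of order 10 are possible by Lagrange.
The subgroups of order 10 are: {(0,0), (0,1), (0,2), (0,3), (0,4), (5,0), (5,1), (5,2), (5,3), (5,4)}; {(0,0), (1,0), (2,0), (3,0), (4,0), (5,0), (6,0), (7,0), (8,0), (9,0)}; {(0,0), (1,1), (2,2), (3,3), (4,4), (5,0), (6,1), (7,2), (8,3), (9,4)}; {(0,0), (1,2), (2,4), (3,1), (4,3), (5,0), (6,2), (7,4), (8,1), (9,3)}; … (6 in all).
So G has 6 subgroups of order 10.

6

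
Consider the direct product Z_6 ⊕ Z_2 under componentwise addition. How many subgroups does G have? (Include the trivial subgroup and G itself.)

10

|G| = 12, so by Lagrange every subgroup order divides 12. Divisors: 1, 2, 3, 4, 6, 12.
Subgroups by order — order 1: 1; order 2: 3; order 3: 1; order 4: 1; order 6: 3; order 12: 1.
Total: 1 + 3 + 1 + 1 + 3 + 1 = 10.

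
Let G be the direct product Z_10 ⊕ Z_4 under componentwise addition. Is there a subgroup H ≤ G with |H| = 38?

No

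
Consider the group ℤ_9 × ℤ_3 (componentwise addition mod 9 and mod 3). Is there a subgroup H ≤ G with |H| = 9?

9 | 27. A subgroup of order 9 is {(0,0), (0,1), (0,2), (3,0), (3,1), (3,2), (6,0), (6,1), (6,2)}.

Yes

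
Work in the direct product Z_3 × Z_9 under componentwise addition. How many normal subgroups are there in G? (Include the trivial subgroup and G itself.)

10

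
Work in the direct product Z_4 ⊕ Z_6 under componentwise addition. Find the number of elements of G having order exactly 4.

4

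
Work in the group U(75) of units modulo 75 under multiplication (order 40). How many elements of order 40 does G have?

0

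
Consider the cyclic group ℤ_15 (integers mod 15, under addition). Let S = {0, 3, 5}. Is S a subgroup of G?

3 ∈ S but its inverse 12 ∉ S, so S is not a subgroup.

No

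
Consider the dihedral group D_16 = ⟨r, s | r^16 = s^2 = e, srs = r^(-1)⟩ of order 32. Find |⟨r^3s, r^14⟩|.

|⟨r^3s⟩| = 2 and |⟨r^14⟩| = 8, so |H| is a multiple of lcm(2, 8) = 8 and divides |G| = 32.
Closing under the operation: H = {e, r^2, r^4, r^6, r^8, r^10, r^12, r^14, rs, r^3s, r^5s, r^7s, r^9s, r^11s, r^13s, r^15s}, so |H| = 16.

16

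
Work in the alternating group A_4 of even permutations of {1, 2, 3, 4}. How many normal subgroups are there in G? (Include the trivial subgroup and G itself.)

G has 10 subgroups. Checking conjugation-invariance by order — order 1: 1/1 normal; order 2: 0/3 normal; order 3: 0/4 normal; order 4: 1/1 normal; order 12: 1/1 normal.
Total normal subgroups: 3.

3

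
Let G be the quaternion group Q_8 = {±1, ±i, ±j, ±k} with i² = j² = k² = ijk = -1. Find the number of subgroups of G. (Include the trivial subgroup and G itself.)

|G| = 8, so by Lagrange every subgroup order divides 8. Divisors: 1, 2, 4, 8.
Subgroups by order — order 1: 1; order 2: 1; order 4: 3; order 8: 1.
Total: 1 + 1 + 3 + 1 = 6.

6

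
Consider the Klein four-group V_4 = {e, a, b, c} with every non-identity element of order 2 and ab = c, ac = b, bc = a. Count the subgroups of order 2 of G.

|G| = 4 and 2 | 4, so subgroups of order 2 are possible by Lagrange.
The subgroups of order 2 are: {e, a}; {e, b}; {e, c}.
So G has 3 subgroups of order 2.

3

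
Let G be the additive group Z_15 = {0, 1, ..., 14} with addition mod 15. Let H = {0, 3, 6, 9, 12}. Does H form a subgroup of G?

|H| = 5 divides |G| = 15, consistent with Lagrange.
H contains the identity, every element's inverse is in H, and H is closed under +: it is a subgroup.
In fact H = ⟨3⟩.

Yes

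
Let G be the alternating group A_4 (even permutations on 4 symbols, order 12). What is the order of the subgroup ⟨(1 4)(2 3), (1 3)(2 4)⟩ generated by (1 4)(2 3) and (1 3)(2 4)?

|⟨(1 4)(2 3)⟩| = 2 and |⟨(1 3)(2 4)⟩| = 2, so |H| is a multiple of lcm(2, 2) = 2 and divides |G| = 12.
Closing under the operation: H = {e, (1 2)(3 4), (1 3)(2 4), (1 4)(2 3)}, so |H| = 4.

4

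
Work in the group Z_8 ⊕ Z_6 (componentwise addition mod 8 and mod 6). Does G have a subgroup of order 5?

5 does not divide |G| = 48, so by Lagrange no subgroup of order 5 exists.

No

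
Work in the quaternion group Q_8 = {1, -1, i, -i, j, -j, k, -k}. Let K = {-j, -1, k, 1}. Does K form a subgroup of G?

-j ∈ K but its inverse j ∉ K, so K is not a subgroup.

No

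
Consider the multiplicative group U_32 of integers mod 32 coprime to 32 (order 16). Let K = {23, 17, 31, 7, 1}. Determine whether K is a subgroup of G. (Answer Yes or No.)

No

|K| = 5 does not divide |G| = 16, so by Lagrange K is not a subgroup.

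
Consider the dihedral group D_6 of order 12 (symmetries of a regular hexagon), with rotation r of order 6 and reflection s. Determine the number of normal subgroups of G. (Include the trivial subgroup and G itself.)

7

G has 16 subgroups. Checking conjugation-invariance by order — order 1: 1/1 normal; order 2: 1/7 normal; order 3: 1/1 normal; order 4: 0/3 normal; order 6: 3/3 normal; order 12: 1/1 normal.
Total normal subgroups: 7.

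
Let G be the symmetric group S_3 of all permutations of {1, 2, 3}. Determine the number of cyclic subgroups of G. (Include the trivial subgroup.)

Group the elements of G by the cyclic subgroup they generate; each cyclic subgroup of order d accounts for φ(d) elements.
Cyclic subgroups by order — order 1: 1; order 2: 3; order 3: 1.
Total: 5.

5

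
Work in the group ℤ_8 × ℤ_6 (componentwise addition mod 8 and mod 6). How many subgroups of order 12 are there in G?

|G| = 48 and 12 | 48, so subgroups of order 12 are possible by Lagrange.
The subgroups of order 12 are: {(0,0), (0,1), (0,2), (0,3), (0,4), (0,5), (4,0), (4,1), (4,2), (4,3), (4,4), (4,5)}; {(0,0), (0,2), (0,4), (2,0), (2,2), (2,4), (4,0), (4,2), (4,4), (6,0), (6,2), (6,4)}; {(0,0), (0,2), (0,4), (2,1), (2,3), (2,5), (4,0), (4,2), (4,4), (6,1), (6,3), (6,5)}.
So G has 3 subgroups of order 12.

3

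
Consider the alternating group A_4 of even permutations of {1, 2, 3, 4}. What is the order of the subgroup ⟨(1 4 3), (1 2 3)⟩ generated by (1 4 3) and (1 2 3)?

12

|⟨(1 4 3)⟩| = 3 and |⟨(1 2 3)⟩| = 3, so |H| is a multiple of lcm(3, 3) = 3 and divides |G| = 12.
Closing {(1 4 3), (1 2 3)} under the group operation gives all of G, so |H| = 12.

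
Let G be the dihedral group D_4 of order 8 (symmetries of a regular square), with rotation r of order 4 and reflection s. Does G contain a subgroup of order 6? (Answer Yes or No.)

No

6 does not divide |G| = 8, so by Lagrange no subgroup of order 6 exists.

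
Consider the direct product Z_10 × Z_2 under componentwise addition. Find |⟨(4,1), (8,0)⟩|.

10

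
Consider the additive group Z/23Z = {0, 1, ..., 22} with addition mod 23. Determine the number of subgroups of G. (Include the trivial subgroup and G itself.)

2

Subgroups of the cyclic group Z/23Z correspond bijectively to divisors of 23.
Divisors of 23: 1, 23.
So Z/23Z has 2 subgroups.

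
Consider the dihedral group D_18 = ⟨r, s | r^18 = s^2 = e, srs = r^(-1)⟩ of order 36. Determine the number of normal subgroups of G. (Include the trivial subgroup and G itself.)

G has 45 subgroups. Checking conjugation-invariance by order — order 1: 1/1 normal; order 2: 1/19 normal; order 3: 1/1 normal; order 4: 0/9 normal; order 6: 1/7 normal; order 9: 1/1 normal; order 12: 0/3 normal; order 18: 3/3 normal; order 36: 1/1 normal.
Total normal subgroups: 9.

9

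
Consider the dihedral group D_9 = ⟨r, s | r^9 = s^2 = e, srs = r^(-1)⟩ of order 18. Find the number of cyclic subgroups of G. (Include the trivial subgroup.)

Group the elements of G by the cyclic subgroup they generate; each cyclic subgroup of order d accounts for φ(d) elements.
Cyclic subgroups by order — order 1: 1; order 2: 9; order 3: 1; order 9: 1.
Total: 12.

12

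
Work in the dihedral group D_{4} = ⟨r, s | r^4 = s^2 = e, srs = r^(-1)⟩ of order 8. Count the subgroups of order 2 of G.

|G| = 8 and 2 | 8, so subgroups of order 2 are possible by Lagrange.
The subgroups of order 2 are: {e, r^2}; {e, r^2s}; {e, r^3s}; {e, rs}; … (5 in all).
So G has 5 subgroups of order 2.

5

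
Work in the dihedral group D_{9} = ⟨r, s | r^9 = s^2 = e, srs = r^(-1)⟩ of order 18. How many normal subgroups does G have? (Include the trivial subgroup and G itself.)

4

G has 16 subgroups. Checking conjugation-invariance by order — order 1: 1/1 normal; order 2: 0/9 normal; order 3: 1/1 normal; order 6: 0/3 normal; order 9: 1/1 normal; order 18: 1/1 normal.
Total normal subgroups: 4.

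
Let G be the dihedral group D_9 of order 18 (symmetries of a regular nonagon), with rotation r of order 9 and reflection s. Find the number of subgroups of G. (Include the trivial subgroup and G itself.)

16

|G| = 18, so by Lagrange every subgroup order divides 18. Divisors: 1, 2, 3, 6, 9, 18.
Subgroups by order — order 1: 1; order 2: 9; order 3: 1; order 6: 3; order 9: 1; order 18: 1.
Total: 1 + 9 + 1 + 3 + 1 + 1 = 16.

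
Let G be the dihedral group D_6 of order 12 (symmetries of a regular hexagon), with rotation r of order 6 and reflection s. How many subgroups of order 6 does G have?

|G| = 12 and 6 | 12, so subgroups of order 6 are possible by Lagrange.
The subgroups of order 6 are: {e, r, r^2, r^3, r^4, r^5}; {e, r^2, r^4, s, r^2s, r^4s}; {e, r^2, r^4, rs, r^3s, r^5s}.
So G has 3 subgroups of order 6.

3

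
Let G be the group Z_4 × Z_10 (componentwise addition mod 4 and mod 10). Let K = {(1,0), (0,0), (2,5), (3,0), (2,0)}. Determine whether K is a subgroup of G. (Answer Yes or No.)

No

Closure fails: (1,0) + (2,5) = (3,5) ∉ K. So K is not a subgroup.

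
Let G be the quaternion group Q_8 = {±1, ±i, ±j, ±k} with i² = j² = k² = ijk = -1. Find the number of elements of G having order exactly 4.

6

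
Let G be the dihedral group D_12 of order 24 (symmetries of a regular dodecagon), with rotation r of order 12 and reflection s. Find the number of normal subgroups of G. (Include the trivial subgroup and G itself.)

G has 34 subgroups. Checking conjugation-invariance by order — order 1: 1/1 normal; order 2: 1/13 normal; order 3: 1/1 normal; order 4: 1/7 normal; order 6: 1/5 normal; order 8: 0/3 normal; order 12: 3/3 normal; order 24: 1/1 normal.
Total normal subgroups: 9.

9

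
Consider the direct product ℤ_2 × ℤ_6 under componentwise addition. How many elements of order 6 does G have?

6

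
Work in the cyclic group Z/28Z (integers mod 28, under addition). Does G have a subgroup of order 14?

Yes

14 | 28. A subgroup of order 14 is {0, 2, 4, 6, 8, 10, 12, 14, 16, 18, 20, 22, 24, 26}.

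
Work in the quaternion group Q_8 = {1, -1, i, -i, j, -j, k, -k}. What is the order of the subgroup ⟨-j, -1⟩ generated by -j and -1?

4

|⟨-j⟩| = 4 and |⟨-1⟩| = 2, so |H| is a multiple of lcm(4, 2) = 4 and divides |G| = 8.
Closing under the operation: H = {1, -1, j, -j}, so |H| = 4.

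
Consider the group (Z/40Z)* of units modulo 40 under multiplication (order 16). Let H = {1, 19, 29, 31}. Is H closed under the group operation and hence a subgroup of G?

|H| = 4 divides |G| = 16, consistent with Lagrange.
H contains the identity, every element's inverse is in H, and H is closed under ·: it is a subgroup.

Yes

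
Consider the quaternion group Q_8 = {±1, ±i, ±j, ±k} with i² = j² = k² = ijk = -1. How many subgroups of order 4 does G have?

3

|G| = 8 and 4 | 8, so subgroups of order 4 are possible by Lagrange.
The subgroups of order 4 are: {1, -1, i, -i}; {1, -1, j, -j}; {1, -1, k, -k}.
So G has 3 subgroups of order 4.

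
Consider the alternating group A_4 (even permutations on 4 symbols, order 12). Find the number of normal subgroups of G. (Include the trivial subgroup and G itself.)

G has 10 subgroups. Checking conjugation-invariance by order — order 1: 1/1 normal; order 2: 0/3 normal; order 3: 0/4 normal; order 4: 1/1 normal; order 12: 1/1 normal.
Total normal subgroups: 3.

3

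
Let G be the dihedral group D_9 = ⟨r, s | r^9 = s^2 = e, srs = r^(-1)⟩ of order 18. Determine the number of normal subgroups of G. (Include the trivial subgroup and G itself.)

4

G has 16 subgroups. Checking conjugation-invariance by order — order 1: 1/1 normal; order 2: 0/9 normal; order 3: 1/1 normal; order 6: 0/3 normal; order 9: 1/1 normal; order 18: 1/1 normal.
Total normal subgroups: 4.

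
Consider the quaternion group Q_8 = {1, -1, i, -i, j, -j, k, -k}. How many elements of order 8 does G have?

No element of G has order 8 (even though 8 | 8).

0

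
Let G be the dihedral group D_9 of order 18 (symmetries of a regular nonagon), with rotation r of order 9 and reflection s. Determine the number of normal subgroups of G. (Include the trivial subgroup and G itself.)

4

G has 16 subgroups. Checking conjugation-invariance by order — order 1: 1/1 normal; order 2: 0/9 normal; order 3: 1/1 normal; order 6: 0/3 normal; order 9: 1/1 normal; order 18: 1/1 normal.
Total normal subgroups: 4.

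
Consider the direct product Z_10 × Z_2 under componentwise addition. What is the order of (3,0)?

The order of (3,0) in Z_10 × Z_2 is lcm(ord(3) in Z_10, ord(0) in Z_2).
ord(3) = 10 and ord(0) = 1, so |⟨(3,0)⟩| = lcm(10, 1) = 10.

10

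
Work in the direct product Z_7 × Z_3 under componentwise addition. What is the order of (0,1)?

3

The order of (0,1) in Z_7 × Z_3 is lcm(ord(0) in Z_7, ord(1) in Z_3).
ord(0) = 1 and ord(1) = 3, so |⟨(0,1)⟩| = lcm(1, 3) = 3.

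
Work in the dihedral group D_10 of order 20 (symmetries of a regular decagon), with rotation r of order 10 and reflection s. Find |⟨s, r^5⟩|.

4

|⟨s⟩| = 2 and |⟨r^5⟩| = 2, so |H| is a multiple of lcm(2, 2) = 2 and divides |G| = 20.
Closing under the operation: H = {e, r^5, s, r^5s}, so |H| = 4.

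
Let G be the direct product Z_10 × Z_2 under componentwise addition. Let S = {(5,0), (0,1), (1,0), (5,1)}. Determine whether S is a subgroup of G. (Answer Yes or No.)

The identity (0,0) ∉ S, so S is not a subgroup.

No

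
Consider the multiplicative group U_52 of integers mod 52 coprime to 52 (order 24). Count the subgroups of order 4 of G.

|G| = 24 and 4 | 24, so subgroups of order 4 are possible by Lagrange.
The subgroups of order 4 are: {1, 5, 21, 25}; {1, 25, 27, 51}; {1, 25, 31, 47}.
So G has 3 subgroups of order 4.

3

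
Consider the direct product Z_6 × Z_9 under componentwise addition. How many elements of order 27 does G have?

An element (a,b) has order lcm(ord(a), ord(b)); count pairs with lcm equal to 27.
Enumerating gives 0 such elements.

0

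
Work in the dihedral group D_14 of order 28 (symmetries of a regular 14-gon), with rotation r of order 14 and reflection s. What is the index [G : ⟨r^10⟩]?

4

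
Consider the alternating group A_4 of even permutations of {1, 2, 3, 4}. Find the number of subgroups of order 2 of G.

3

|G| = 12 and 2 | 12, so subgroups of order 2 are possible by Lagrange.
The subgroups of order 2 are: {e, (1 2)(3 4)}; {e, (1 3)(2 4)}; {e, (1 4)(2 3)}.
So G has 3 subgroups of order 2.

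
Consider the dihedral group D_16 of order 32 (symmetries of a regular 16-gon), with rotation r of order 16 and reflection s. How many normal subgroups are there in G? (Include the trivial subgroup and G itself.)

8

G has 36 subgroups. Checking conjugation-invariance by order — order 1: 1/1 normal; order 2: 1/17 normal; order 4: 1/9 normal; order 8: 1/5 normal; order 16: 3/3 normal; order 32: 1/1 normal.
Total normal subgroups: 8.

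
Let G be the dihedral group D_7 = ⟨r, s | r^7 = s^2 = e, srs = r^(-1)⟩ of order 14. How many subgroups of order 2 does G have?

7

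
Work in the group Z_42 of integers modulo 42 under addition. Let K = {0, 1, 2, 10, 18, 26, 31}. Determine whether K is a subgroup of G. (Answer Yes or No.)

1 ∈ K but its inverse 41 ∉ K, so K is not a subgroup.

No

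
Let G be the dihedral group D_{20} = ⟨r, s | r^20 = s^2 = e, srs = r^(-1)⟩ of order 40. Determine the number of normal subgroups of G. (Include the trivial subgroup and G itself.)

9

G has 48 subgroups. Checking conjugation-invariance by order — order 1: 1/1 normal; order 2: 1/21 normal; order 4: 1/11 normal; order 5: 1/1 normal; order 8: 0/5 normal; order 10: 1/5 normal; order 20: 3/3 normal; order 40: 1/1 normal.
Total normal subgroups: 9.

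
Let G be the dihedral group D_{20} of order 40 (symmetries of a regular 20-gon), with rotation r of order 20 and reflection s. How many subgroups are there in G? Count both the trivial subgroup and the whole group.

|G| = 40, so by Lagrange every subgroup order divides 40. Divisors: 1, 2, 4, 5, 8, 10, 20, 40.
Subgroups by order — order 1: 1; order 2: 21; order 4: 11; order 5: 1; order 8: 5; order 10: 5; order 20: 3; order 40: 1.
Total: 1 + 21 + 11 + 1 + 5 + 5 + 3 + 1 = 48.

48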